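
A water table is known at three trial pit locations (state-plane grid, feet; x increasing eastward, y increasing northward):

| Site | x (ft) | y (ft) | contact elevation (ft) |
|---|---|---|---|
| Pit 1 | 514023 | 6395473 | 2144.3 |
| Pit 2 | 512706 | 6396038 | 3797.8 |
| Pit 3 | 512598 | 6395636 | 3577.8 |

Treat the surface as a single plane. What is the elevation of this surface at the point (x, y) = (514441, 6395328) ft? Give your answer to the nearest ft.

Two edge vectors: Pit 1→Pit 2 = (-1317, 565, 1653.5), Pit 1→Pit 3 = (-1425, 163, 1433.5).
Normal n = (Pit 1→Pit 2) × (Pit 1→Pit 3) = (540407, -468318, 590454).
So ∂z/∂x = −n_x/n_z = −0.91523980 and ∂z/∂y = −n_y/n_z = 0.79314900.
Intercept c from Pit 1: 2144.3 + 470454.31 − 5072563.02 = −4599964.41.
At (514441, 6395328): z = −470836.9 + 5072448.0 − 4599964.41 = 1646.7 ft.

1647 ft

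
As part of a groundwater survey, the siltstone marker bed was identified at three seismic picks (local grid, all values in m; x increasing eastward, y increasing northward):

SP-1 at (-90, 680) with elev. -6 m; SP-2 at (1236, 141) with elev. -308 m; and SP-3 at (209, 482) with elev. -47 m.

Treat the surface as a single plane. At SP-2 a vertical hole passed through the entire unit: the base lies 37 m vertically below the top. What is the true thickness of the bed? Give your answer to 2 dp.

32.91 m

Let the plane be z = a·x + b·y + c.
SP-2−SP-1: 1326a − 539b = −302;  SP-3−SP-1: 299a − 198b = −41.
Solving gives a = −0.37181, b = −0.35440.
|∇z| = √(a²+b²) = 0.51366, so dip δ = arctan(0.51366) = 27.19°.
True thickness = vertical thickness × cos δ = 37 × cos 27.19° = 32.91 m.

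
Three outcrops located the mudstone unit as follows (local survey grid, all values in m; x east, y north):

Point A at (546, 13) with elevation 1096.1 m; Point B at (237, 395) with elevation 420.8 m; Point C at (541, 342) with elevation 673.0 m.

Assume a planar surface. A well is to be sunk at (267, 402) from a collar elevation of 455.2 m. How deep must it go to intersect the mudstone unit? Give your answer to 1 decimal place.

Let the plane be z = a·x + b·y + c.
Point B−Point A: −309a + 382b = −675.3;  Point C−Point A: −5a + 329b = −423.1.
Solving gives a = 0.60701, b = −1.27679.
Then c = 1096.1 − a·546 − b·13 = 781.27.
At (267, 402): z_contact = 162.07 − 513.27 + 781.27 = 430.07 m.
Depth below ground = 455.2 − 430.07 = 25.1 m.

25.1 m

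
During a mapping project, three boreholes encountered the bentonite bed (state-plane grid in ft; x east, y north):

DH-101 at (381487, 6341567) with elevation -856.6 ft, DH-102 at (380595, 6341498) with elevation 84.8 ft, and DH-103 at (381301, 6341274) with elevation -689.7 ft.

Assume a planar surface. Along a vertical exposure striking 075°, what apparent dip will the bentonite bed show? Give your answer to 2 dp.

45.00°

Two edge vectors: DH-101→DH-102 = (-892, -69, 941.4), DH-101→DH-103 = (-186, -293, 166.9).
Normal n = (DH-101→DH-102) × (DH-101→DH-103) = (264314.1, -26225.6, 248522).
So ∂z/∂x = −n_x/n_z = −1.06354 and ∂z/∂y = −n_y/n_z = 0.10553.
Unit vector along 075° is (sin 75°, cos 75°) = (0.9659, 0.2588).
Slope in that direction = a·(0.9659) + b·(0.2588) = −0.99999.
Apparent dip = arctan|0.99999| = 45.00° (true dip is 46.9°, so apparent ≤ true as expected).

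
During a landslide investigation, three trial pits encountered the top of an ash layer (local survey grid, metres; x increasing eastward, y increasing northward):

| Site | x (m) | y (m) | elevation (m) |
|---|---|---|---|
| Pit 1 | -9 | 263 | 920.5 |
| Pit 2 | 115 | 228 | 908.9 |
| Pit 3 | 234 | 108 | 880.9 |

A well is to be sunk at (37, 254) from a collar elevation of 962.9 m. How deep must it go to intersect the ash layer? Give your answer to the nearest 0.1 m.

45.9 m

Let the plane be z = a·x + b·y + c.
Pit 2−Pit 1: 124a − 35b = −11.6;  Pit 3−Pit 1: 243a − 155b = −39.6.
Solving gives a = −0.03845, b = 0.19520.
Then c = 920.5 − a·-9 − b·263 = 868.82.
At (37, 254): z_contact = −1.42 + 49.58 + 868.82 = 916.97 m.
Depth below ground = 962.9 − 916.97 = 45.9 m.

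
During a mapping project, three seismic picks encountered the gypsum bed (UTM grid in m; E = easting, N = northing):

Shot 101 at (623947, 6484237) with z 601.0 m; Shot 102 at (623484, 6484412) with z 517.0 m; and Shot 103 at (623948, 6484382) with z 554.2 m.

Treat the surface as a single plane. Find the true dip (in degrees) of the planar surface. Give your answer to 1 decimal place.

Two edge vectors: Shot 101→Shot 102 = (-463, 175, -84), Shot 101→Shot 103 = (1, 145, -46.8).
Normal n = (Shot 101→Shot 102) × (Shot 101→Shot 103) = (3990, -21752.4, -67310).
So ∂z/∂E = −n_x/n_z = 0.05928 and ∂z/∂N = −n_y/n_z = −0.32317.
Gradient magnitude |∇z| = √(a² + b²) = √(0.00351 + 0.10444) = 0.32856.
True dip = arctan(0.32856) = 18.2°, dipping toward N (azimuth ≈ 350°).

18.2°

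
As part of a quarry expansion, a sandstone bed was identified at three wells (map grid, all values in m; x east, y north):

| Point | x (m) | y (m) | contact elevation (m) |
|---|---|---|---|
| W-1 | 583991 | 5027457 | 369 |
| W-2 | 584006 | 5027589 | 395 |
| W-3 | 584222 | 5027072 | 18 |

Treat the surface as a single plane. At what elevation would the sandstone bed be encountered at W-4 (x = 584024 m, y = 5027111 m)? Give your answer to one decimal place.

228.4 m

Two edge vectors: W-1→W-2 = (15, 132, 26), W-1→W-3 = (231, -385, -351).
Normal n = (W-1→W-2) × (W-1→W-3) = (-36322, 11271, -36267).
So ∂z/∂x = −n_x/n_z = −1.001516530 and ∂z/∂y = −n_y/n_z = 0.310778394.
Intercept c from W-1: 369 + 584876.64 − 1562425.01 = −977179.37.
At (584024, 5027111): z = −584909.7 + 1562317.5 − 977179.37 = 228.4 m.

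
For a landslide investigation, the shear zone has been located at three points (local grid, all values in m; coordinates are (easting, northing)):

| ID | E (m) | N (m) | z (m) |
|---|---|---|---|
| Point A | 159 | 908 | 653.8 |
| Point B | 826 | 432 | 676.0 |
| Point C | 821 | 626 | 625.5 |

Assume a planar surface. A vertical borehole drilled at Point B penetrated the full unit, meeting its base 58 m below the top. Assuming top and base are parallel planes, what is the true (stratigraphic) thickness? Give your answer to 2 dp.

Let the plane be z = a·E + b·N + c.
Point B−Point A: 667a − 476b = 22.2;  Point C−Point A: 662a − 282b = −28.3.
Solving gives a = −0.15534, b = −0.26431.
|∇z| = √(a²+b²) = 0.30658, so dip δ = arctan(0.30658) = 17.04°.
True thickness = vertical thickness × cos δ = 58 × cos 17.04° = 55.45 m.

55.45 m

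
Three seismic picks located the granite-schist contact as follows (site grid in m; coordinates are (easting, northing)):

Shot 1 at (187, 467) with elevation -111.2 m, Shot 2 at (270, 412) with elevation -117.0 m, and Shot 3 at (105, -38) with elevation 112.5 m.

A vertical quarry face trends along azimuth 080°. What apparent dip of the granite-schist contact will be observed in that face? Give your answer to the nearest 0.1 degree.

21.3°

Let the plane be z = a·E + b·N + c.
Shot 2−Shot 1: 83a − 55b = −5.8;  Shot 3−Shot 1: −82a − 505b = 223.7.
Solving gives a = −0.32811, b = −0.38969.
Unit vector along 080° is (sin 80°, cos 80°) = (0.9848, 0.1736).
Slope in that direction = a·(0.9848) + b·(0.1736) = −0.39079.
Apparent dip = arctan|0.39079| = 21.3° (true dip is 27.0°, so apparent ≤ true as expected).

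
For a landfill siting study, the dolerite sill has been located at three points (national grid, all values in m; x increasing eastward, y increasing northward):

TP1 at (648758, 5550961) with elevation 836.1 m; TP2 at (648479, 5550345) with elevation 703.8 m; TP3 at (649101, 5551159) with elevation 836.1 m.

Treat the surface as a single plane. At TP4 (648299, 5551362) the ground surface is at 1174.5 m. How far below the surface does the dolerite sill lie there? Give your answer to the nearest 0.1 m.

144.7 m

Two edge vectors: TP1→TP2 = (-279, -616, -132.3), TP1→TP3 = (343, 198, 0).
Normal n = (TP1→TP2) × (TP1→TP3) = (26195.4, -45378.9, 156046).
So ∂z/∂x = −n_x/n_z = −0.167869731 and ∂z/∂y = −n_y/n_z = 0.290804635.
Intercept c from TP1: 836.1 + 108906.83 − 1614245.18 = −1504502.25.
At (648299, 5551362): z_contact = −108829.78 + 1614361.80 − 1504502.25 = 1029.76 m.
Depth below ground = 1174.5 − 1029.76 = 144.7 m.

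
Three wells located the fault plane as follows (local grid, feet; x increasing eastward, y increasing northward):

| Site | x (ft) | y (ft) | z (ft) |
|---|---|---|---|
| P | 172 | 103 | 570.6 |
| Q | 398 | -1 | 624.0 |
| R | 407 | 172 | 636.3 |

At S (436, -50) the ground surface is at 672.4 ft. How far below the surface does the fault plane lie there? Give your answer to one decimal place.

Two edge vectors: P→Q = (226, -104, 53.4), P→R = (235, 69, 65.7).
Normal n = (P→Q) × (P→R) = (-10517.4, -2299.2, 40034).
So ∂z/∂x = −n_x/n_z = 0.26271 and ∂z/∂y = −n_y/n_z = 0.05743.
Intercept c from P: 570.6 − 45.19 − 5.92 = 519.50.
At (436, -50): z_contact = 114.54 − 2.87 + 519.50 = 631.17 ft.
Depth below ground = 672.4 − 631.17 = 41.2 ft.

41.2 ft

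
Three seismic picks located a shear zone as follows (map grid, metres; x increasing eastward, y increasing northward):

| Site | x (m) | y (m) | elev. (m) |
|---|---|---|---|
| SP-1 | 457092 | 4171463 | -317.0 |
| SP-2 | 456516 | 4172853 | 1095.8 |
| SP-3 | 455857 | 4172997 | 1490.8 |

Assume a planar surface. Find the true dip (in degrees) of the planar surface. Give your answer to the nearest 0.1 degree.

Let the plane be z = a·x + b·y + c.
SP-2−SP-1: −576a + 1390b = 1412.8;  SP-3−SP-1: −1235a + 1534b = 1807.8.
Solving gives a = −0.41486, b = 0.84449.
Gradient magnitude |∇z| = √(a² + b²) = √(0.17211 + 0.71316) = 0.94089.
True dip = arctan(0.94089) = 43.3°, dipping toward SSE (azimuth ≈ 154°).

43.3°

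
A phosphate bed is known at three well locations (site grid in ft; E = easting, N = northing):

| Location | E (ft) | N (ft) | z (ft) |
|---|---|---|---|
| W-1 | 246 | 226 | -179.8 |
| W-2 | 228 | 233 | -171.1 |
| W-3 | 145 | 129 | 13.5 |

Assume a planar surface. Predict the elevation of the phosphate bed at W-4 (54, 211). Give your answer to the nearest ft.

8 ft

Let the plane be z = a·E + b·N + c.
W-2−W-1: −18a + 7b = 8.7;  W-3−W-1: −101a − 97b = 193.3.
Solving gives a = −0.89564, b = −1.06021.
Then c = -179.8 − a·246 − b·226 = 280.13.
At (54, 211): z = −48.4 − 223.7 + 280.13 = 8.1 ft.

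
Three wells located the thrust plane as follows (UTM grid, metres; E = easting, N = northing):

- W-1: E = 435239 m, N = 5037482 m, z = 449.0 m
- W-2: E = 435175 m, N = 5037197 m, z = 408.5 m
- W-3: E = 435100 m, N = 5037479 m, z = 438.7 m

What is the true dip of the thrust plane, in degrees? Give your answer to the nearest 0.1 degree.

8.2°

Let the plane be z = a·E + b·N + c.
W-2−W-1: −64a − 285b = −40.5;  W-3−W-1: −139a − 3b = −10.3.
Solving gives a = 0.07138, b = 0.12608.
Gradient magnitude |∇z| = √(a² + b²) = √(0.00510 + 0.01590) = 0.14488.
True dip = arctan(0.14488) = 8.2°, dipping toward SSW (azimuth ≈ 210°).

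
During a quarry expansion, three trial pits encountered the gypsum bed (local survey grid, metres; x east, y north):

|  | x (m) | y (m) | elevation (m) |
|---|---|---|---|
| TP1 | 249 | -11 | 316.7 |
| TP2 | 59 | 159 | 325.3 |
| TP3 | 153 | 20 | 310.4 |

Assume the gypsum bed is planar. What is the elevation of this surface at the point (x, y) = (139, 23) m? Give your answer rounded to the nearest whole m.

309 m

Let the plane be z = a·x + b·y + c.
TP2−TP1: −190a + 170b = 8.6;  TP3−TP1: −96a + 31b = −6.3.
Solving gives a = 0.12825, b = 0.19392.
Then c = 316.7 − a·249 − b·-11 = 286.90.
At (139, 23): z = 17.8 + 4.5 + 286.90 = 309.2 m.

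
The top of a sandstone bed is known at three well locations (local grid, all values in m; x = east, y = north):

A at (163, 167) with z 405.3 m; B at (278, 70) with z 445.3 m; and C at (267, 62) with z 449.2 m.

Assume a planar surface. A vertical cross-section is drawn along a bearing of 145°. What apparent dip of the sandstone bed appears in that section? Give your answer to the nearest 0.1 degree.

Let the plane be z = a·x + b·y + c.
B−A: 115a − 97b = 40;  C−A: 104a − 105b = 43.9.
Solving gives a = −0.02934, b = −0.44716.
Unit vector along 145° is (sin 145°, cos 145°) = (0.5736, -0.8192).
Slope in that direction = a·(0.5736) + b·(-0.8192) = 0.34946.
Apparent dip = arctan|0.34946| = 19.3° (true dip is 24.1°, so apparent ≤ true as expected).

19.3°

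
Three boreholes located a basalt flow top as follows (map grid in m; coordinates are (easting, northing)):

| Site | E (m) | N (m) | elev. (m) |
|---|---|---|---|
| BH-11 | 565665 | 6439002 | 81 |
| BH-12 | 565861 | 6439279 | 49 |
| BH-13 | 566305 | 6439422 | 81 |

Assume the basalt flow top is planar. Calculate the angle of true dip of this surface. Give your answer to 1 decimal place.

14.5°

Let the plane be z = a·E + b·N + c.
BH-12−BH-11: 196a + 277b = −32;  BH-13−BH-11: 640a + 420b = 0.
Solving gives a = 0.14153, b = −0.21567.
Gradient magnitude |∇z| = √(a² + b²) = √(0.02003 + 0.04651) = 0.25796.
True dip = arctan(0.25796) = 14.5°, dipping toward NNW (azimuth ≈ 327°).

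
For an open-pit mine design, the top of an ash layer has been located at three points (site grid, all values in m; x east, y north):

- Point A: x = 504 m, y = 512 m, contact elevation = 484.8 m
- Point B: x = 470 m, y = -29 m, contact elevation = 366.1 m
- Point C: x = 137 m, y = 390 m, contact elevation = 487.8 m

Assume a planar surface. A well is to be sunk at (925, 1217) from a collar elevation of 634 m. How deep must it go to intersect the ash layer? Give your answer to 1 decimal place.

25.7 m

Let the plane be z = a·x + b·y + c.
Point B−Point A: −34a − 541b = −118.7;  Point C−Point A: −367a − 122b = 3.
Solving gives a = −0.082842, b = 0.224615.
Then c = 484.8 − a·504 − b·512 = 411.55.
At (925, 1217): z_contact = −76.63 + 273.36 + 411.55 = 608.28 m.
Depth below ground = 634 − 608.28 = 25.7 m.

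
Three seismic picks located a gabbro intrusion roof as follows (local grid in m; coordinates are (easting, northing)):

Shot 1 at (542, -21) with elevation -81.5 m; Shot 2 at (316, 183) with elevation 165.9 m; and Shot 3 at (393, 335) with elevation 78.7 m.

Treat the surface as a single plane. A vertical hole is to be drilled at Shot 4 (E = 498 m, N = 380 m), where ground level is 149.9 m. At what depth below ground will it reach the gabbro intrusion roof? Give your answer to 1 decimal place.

188.0 m

Two edge vectors: Shot 1→Shot 2 = (-226, 204, 247.4), Shot 1→Shot 3 = (-149, 356, 160.2).
Normal n = (Shot 1→Shot 2) × (Shot 1→Shot 3) = (-55393.6, -657.4, -50060).
So ∂z/∂E = −n_x/n_z = −1.10654 and ∂z/∂N = −n_y/n_z = −0.01313.
Intercept c from Shot 1: -81.5 + 599.75 − 0.28 = 517.97.
At (498, 380): z_contact = −551.06 − 4.99 + 517.97 = -38.08 m.
Depth below ground = 149.9 − (-38.08) = 188.0 m.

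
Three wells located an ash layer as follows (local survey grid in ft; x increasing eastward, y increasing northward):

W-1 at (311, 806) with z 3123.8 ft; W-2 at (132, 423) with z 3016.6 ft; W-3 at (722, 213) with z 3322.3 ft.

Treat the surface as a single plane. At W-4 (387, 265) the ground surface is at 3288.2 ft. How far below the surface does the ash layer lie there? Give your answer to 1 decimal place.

Let the plane be z = a·x + b·y + c.
W-2−W-1: −179a − 383b = −107.2;  W-3−W-1: 411a − 593b = 198.5.
Solving gives a = 0.52965, b = 0.03236.
Then c = 3123.8 − a·311 − b·806 = 2933.00.
At (387, 265): z_contact = 204.98 + 8.57 + 2933.00 = 3146.55 ft.
Depth below ground = 3288.2 − 3146.55 = 141.7 ft.

141.7 ft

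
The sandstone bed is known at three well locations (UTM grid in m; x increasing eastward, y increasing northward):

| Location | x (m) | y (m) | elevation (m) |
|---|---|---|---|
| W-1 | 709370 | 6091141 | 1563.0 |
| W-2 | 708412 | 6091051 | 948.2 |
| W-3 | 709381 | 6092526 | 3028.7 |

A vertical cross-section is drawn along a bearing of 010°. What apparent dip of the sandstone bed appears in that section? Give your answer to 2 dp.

Let the plane be z = a·x + b·y + c.
W-2−W-1: −958a − 90b = −614.8;  W-3−W-1: 11a + 1385b = 1465.7.
Solving gives a = 0.54274, b = 1.05396.
Unit vector along 010° is (sin 10°, cos 10°) = (0.1736, 0.9848).
Slope in that direction = a·(0.1736) + b·(0.9848) = 1.13219.
Apparent dip = arctan|1.13219| = 48.55° (true dip is 49.9°, so apparent ≤ true as expected).

48.55°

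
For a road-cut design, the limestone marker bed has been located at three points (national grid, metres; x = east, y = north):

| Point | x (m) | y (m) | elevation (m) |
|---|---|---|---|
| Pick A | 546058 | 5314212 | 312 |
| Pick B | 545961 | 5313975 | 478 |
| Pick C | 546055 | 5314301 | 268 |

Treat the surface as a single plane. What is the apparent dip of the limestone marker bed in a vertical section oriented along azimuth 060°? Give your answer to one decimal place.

Let the plane be z = a·x + b·y + c.
Pick B−Pick A: −97a − 237b = 166;  Pick C−Pick A: −3a + 89b = −44.
Solving gives a = −0.46511, b = −0.51006.
Unit vector along 060° is (sin 60°, cos 60°) = (0.8660, 0.5000).
Slope in that direction = a·(0.8660) + b·(0.5000) = −0.65783.
Apparent dip = arctan|0.65783| = 33.3° (true dip is 34.6°, so apparent ≤ true as expected).

33.3°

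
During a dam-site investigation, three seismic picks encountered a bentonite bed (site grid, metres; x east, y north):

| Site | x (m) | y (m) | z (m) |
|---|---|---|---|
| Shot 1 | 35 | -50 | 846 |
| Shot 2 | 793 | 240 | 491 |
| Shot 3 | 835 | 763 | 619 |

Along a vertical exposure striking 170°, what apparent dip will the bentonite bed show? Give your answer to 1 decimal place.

Let the plane be z = a·x + b·y + c.
Shot 2−Shot 1: 758a + 290b = −355;  Shot 3−Shot 1: 800a + 813b = −227.
Solving gives a = −0.57979, b = 0.29130.
Unit vector along 170° is (sin 170°, cos 170°) = (0.1736, -0.9848).
Slope in that direction = a·(0.1736) + b·(-0.9848) = −0.38756.
Apparent dip = arctan|0.38756| = 21.2° (true dip is 33.0°, so apparent ≤ true as expected).

21.2°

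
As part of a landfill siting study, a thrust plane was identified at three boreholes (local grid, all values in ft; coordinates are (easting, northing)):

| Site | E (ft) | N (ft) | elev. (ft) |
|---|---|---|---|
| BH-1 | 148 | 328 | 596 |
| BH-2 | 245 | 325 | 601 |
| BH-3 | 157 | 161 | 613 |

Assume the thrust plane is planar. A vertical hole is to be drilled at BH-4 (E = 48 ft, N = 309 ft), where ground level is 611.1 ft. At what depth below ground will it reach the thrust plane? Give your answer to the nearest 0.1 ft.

18.1 ft

Let the plane be z = a·E + b·N + c.
BH-2−BH-1: 97a − 3b = 5;  BH-3−BH-1: 9a − 167b = 17.
Solving gives a = 0.04848, b = −0.09918.
Then c = 596 − a·148 − b·328 = 621.36.
At (48, 309): z_contact = 2.33 − 30.65 + 621.36 = 593.04 ft.
Depth below ground = 611.1 − 593.04 = 18.1 ft.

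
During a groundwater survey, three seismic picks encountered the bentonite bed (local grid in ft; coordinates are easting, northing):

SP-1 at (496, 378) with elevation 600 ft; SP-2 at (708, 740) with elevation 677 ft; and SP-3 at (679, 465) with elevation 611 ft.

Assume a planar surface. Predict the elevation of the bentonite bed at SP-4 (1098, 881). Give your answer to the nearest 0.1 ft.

689.5 ft

Let the plane be z = a·easting + b·northing + c.
SP-2−SP-1: 212a + 362b = 77;  SP-3−SP-1: 183a + 87b = 11.
Solving gives a = −0.056839, b = 0.245994.
Then c = 600 − a·496 − b·378 = 535.21.
At (1098, 881): z = −62.4 + 216.7 + 535.21 = 689.5 ft.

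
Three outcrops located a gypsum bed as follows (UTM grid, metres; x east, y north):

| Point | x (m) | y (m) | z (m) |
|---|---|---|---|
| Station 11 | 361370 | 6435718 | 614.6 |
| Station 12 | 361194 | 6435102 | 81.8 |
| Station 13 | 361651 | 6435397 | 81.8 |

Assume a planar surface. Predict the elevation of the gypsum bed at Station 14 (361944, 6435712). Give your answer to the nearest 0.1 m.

Two edge vectors: Station 11→Station 12 = (-176, -616, -532.8), Station 11→Station 13 = (281, -321, -532.8).
Normal n = (Station 11→Station 12) × (Station 11→Station 13) = (157176, -243489.6, 229592).
So ∂z/∂x = −n_x/n_z = −0.684588313 and ∂z/∂y = −n_y/n_z = 1.060531726.
Intercept c from Station 11: 614.6 + 247389.68 − 6825283.12 = −6577278.84.
At (361944, 6435712): z = −247782.6 + 6825276.8 − 6577278.84 = 215.3 m.

215.3 m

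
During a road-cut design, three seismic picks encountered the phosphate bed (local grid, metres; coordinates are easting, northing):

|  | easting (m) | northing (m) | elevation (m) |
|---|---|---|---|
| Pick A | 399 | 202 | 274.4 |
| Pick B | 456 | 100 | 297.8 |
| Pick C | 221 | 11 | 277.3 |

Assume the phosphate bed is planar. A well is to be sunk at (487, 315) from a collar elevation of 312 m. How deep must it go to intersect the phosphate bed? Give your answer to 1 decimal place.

41.8 m

Two edge vectors: Pick A→Pick B = (57, -102, 23.4), Pick A→Pick C = (-178, -191, 2.9).
Normal n = (Pick A→Pick B) × (Pick A→Pick C) = (4173.6, -4330.5, -29043).
So ∂z/∂easting = −n_x/n_z = 0.14370 and ∂z/∂northing = −n_y/n_z = −0.14911.
Intercept c from Pick A: 274.4 − 57.34 + 30.12 = 247.18.
At (487, 315): z_contact = 69.98 − 46.97 + 247.18 = 270.20 m.
Depth below ground = 312 − 270.20 = 41.8 m.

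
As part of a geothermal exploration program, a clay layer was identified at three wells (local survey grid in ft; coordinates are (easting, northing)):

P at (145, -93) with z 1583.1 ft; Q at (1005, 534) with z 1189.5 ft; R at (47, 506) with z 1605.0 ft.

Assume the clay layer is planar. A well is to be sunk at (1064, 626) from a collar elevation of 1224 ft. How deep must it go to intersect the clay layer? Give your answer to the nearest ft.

Two edge vectors: P→Q = (860, 627, -393.6), P→R = (-98, 599, 21.9).
Normal n = (P→Q) × (P→R) = (249497.7, 19738.8, 576586).
So ∂z/∂E = −n_x/n_z = −0.43272 and ∂z/∂N = −n_y/n_z = −0.03423.
Intercept c from P: 1583.1 + 62.74 − 3.18 = 1642.66.
At (1064, 626): z_contact = −460.4 − 21.4 + 1642.66 = 1160.8 ft.
Depth below ground = 1224 − 1160.8 = 63 ft.

63 ft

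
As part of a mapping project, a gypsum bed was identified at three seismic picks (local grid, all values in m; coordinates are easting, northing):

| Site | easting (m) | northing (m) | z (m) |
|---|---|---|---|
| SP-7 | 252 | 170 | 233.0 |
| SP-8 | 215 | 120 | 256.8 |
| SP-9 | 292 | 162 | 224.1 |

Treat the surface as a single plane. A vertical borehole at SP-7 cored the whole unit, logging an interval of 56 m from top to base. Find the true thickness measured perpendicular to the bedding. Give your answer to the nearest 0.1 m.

52.2 m

Let the plane be z = a·easting + b·northing + c.
SP-8−SP-7: −37a − 50b = 23.8;  SP-9−SP-7: 40a − 8b = −8.9.
Solving gives a = −0.27674, b = −0.27121.
|∇z| = √(a²+b²) = 0.38748, so dip δ = arctan(0.38748) = 21.18°.
True thickness = vertical thickness × cos δ = 56 × cos 21.18° = 52.2 m.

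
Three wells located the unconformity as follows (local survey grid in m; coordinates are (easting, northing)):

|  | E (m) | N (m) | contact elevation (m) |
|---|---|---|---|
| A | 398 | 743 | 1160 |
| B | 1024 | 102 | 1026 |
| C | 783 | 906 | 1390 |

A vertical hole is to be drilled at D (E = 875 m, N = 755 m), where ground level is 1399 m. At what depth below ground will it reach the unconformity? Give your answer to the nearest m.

61 m

Two edge vectors: A→B = (626, -641, -134), A→C = (385, 163, 230).
Normal n = (A→B) × (A→C) = (-125588, -195570, 348823).
So ∂z/∂E = −n_x/n_z = 0.36003 and ∂z/∂N = −n_y/n_z = 0.56066.
Intercept c from A: 1160 − 143.29 − 416.57 = 600.14.
At (875, 755): z_contact = 315.0 + 423.3 + 600.14 = 1338.5 m.
Depth below ground = 1399 − 1338.5 = 61 m.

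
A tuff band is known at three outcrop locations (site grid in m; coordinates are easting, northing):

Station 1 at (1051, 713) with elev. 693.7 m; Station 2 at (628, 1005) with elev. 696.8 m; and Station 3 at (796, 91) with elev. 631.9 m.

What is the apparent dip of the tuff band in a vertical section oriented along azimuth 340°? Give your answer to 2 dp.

Two edge vectors: Station 1→Station 2 = (-423, 292, 3.1), Station 1→Station 3 = (-255, -622, -61.8).
Normal n = (Station 1→Station 2) × (Station 1→Station 3) = (-16117.4, -26931.9, 337566).
So ∂z/∂easting = −n_x/n_z = 0.04775 and ∂z/∂northing = −n_y/n_z = 0.07978.
Unit vector along 340° is (sin 340°, cos 340°) = (-0.3420, 0.9397).
Slope in that direction = a·(-0.3420) + b·(0.9397) = 0.05864.
Apparent dip = arctan|0.05864| = 3.36° (true dip is 5.3°, so apparent ≤ true as expected).

3.36°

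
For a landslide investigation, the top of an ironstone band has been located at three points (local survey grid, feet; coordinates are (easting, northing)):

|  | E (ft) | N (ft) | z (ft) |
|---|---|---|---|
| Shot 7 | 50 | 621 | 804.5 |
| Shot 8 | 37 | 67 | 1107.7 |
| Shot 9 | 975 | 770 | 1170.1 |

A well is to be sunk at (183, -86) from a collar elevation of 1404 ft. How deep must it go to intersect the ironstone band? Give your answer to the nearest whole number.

140 ft

Let the plane be z = a·E + b·N + c.
Shot 8−Shot 7: −13a − 554b = 303.2;  Shot 9−Shot 7: 925a + 149b = 365.6.
Solving gives a = 0.48524, b = −0.55868.
Then c = 804.5 − a·50 − b·621 = 1127.18.
At (183, -86): z_contact = 88.8 + 48.0 + 1127.18 = 1264.0 ft.
Depth below ground = 1404 − 1264.0 = 140 ft.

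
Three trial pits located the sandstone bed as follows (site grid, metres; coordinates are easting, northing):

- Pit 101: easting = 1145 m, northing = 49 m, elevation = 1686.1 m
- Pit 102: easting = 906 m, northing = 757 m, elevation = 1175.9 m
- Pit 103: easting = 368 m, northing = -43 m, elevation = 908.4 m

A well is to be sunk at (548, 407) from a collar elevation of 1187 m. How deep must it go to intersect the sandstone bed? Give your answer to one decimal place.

Two edge vectors: Pit 101→Pit 102 = (-239, 708, -510.2), Pit 101→Pit 103 = (-777, -92, -777.7).
Normal n = (Pit 101→Pit 102) × (Pit 101→Pit 103) = (-597550, 210555.1, 572104).
So ∂z/∂easting = −n_x/n_z = 1.044478 and ∂z/∂northing = −n_y/n_z = −0.368036.
Intercept c from Pit 101: 1686.1 − 1195.93 + 18.03 = 508.21.
At (548, 407): z_contact = 572.37 − 149.79 + 508.21 = 930.79 m.
Depth below ground = 1187 − 930.79 = 256.2 m.

256.2 m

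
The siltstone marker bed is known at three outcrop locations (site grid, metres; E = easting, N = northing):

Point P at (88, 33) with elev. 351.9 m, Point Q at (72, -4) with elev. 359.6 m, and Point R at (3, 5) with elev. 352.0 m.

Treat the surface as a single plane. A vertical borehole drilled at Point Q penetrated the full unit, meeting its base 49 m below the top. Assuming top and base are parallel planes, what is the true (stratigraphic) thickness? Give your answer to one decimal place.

Let the plane be z = a·E + b·N + c.
Point Q−Point P: −16a − 37b = 7.7;  Point R−Point P: −85a − 28b = 0.1.
Solving gives a = 0.07857, b = −0.24208.
|∇z| = √(a²+b²) = 0.25451, so dip δ = arctan(0.25451) = 14.28°.
True thickness = vertical thickness × cos δ = 49 × cos 14.28° = 47.5 m.

47.5 m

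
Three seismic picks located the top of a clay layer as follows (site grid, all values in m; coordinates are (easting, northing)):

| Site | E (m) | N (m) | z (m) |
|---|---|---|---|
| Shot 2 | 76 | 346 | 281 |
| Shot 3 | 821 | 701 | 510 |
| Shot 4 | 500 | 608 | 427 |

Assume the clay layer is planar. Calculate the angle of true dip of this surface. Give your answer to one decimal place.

Two edge vectors: Shot 2→Shot 3 = (745, 355, 229), Shot 2→Shot 4 = (424, 262, 146).
Normal n = (Shot 2→Shot 3) × (Shot 2→Shot 4) = (-8168, -11674, 44670).
So ∂z/∂E = −n_x/n_z = 0.18285 and ∂z/∂N = −n_y/n_z = 0.26134.
Gradient magnitude |∇z| = √(a² + b²) = √(0.03343 + 0.06830) = 0.31896.
True dip = arctan(0.31896) = 17.7°, dipping toward SW (azimuth ≈ 215°).

17.7°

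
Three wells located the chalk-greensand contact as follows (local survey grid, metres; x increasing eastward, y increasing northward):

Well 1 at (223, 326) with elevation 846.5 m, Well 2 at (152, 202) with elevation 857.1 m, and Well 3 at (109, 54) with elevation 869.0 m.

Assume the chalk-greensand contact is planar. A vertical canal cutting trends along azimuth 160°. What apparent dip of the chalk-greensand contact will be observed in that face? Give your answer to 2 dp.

Two edge vectors: Well 1→Well 2 = (-71, -124, 10.6), Well 1→Well 3 = (-114, -272, 22.5).
Normal n = (Well 1→Well 2) × (Well 1→Well 3) = (93.2, 389.1, 5176).
So ∂z/∂x = −n_x/n_z = −0.01801 and ∂z/∂y = −n_y/n_z = −0.07517.
Unit vector along 160° is (sin 160°, cos 160°) = (0.3420, -0.9397).
Slope in that direction = a·(0.3420) + b·(-0.9397) = 0.06448.
Apparent dip = arctan|0.06448| = 3.69° (true dip is 4.4°, so apparent ≤ true as expected).

3.69°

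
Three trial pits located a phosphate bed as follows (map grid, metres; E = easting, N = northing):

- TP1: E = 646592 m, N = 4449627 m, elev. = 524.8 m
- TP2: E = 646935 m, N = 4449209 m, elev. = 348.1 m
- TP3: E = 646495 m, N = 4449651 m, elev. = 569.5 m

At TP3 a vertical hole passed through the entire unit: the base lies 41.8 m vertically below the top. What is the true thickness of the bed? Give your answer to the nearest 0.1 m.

38.1 m

Two edge vectors: TP1→TP2 = (343, -418, -176.7), TP1→TP3 = (-97, 24, 44.7).
Normal n = (TP1→TP2) × (TP1→TP3) = (-14443.8, 1807.8, -32314).
So ∂z/∂E = −n_x/n_z = −0.44698 and ∂z/∂N = −n_y/n_z = 0.05594.
|∇z| = √(a²+b²) = 0.45047, so dip δ = arctan(0.45047) = 24.25°.
True thickness = vertical thickness × cos δ = 41.8 × cos 24.25° = 38.1 m.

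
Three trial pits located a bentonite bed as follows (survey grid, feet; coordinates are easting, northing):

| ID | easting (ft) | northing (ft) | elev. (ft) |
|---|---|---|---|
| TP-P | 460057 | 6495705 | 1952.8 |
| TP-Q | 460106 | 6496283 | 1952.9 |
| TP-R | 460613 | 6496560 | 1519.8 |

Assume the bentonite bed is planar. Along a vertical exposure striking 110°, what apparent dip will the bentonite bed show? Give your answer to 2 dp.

40.95°

Two edge vectors: TP-P→TP-Q = (49, 578, 0.1), TP-P→TP-R = (556, 855, -433).
Normal n = (TP-P→TP-Q) × (TP-P→TP-R) = (-250359.5, 21272.6, -279473).
So ∂z/∂easting = −n_x/n_z = −0.89583 and ∂z/∂northing = −n_y/n_z = 0.07612.
Unit vector along 110° is (sin 110°, cos 110°) = (0.9397, -0.3420).
Slope in that direction = a·(0.9397) + b·(-0.3420) = −0.86784.
Apparent dip = arctan|0.86784| = 40.95° (true dip is 42.0°, so apparent ≤ true as expected).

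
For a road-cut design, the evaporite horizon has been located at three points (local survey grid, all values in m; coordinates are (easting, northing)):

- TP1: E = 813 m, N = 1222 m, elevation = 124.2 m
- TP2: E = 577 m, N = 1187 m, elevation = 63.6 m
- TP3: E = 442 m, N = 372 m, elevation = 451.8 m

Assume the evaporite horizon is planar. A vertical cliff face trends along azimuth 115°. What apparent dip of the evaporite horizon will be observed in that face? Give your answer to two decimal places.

27.88°

Two edge vectors: TP1→TP2 = (-236, -35, -60.6), TP1→TP3 = (-371, -850, 327.6).
Normal n = (TP1→TP2) × (TP1→TP3) = (-62976, 99796.2, 187615).
So ∂z/∂E = −n_x/n_z = 0.33567 and ∂z/∂N = −n_y/n_z = −0.53192.
Unit vector along 115° is (sin 115°, cos 115°) = (0.9063, -0.4226).
Slope in that direction = a·(0.9063) + b·(-0.4226) = 0.52902.
Apparent dip = arctan|0.52902| = 27.88° (true dip is 32.2°, so apparent ≤ true as expected).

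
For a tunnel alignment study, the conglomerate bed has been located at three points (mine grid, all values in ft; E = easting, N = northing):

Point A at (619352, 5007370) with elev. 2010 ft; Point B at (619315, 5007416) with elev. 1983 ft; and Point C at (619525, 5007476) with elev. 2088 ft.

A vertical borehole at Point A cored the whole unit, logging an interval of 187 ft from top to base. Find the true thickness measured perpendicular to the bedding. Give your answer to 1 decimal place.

162.9 ft

Two edge vectors: Point A→Point B = (-37, 46, -27), Point A→Point C = (173, 106, 78).
Normal n = (Point A→Point B) × (Point A→Point C) = (6450, -1785, -11880).
So ∂z/∂E = −n_x/n_z = 0.54293 and ∂z/∂N = −n_y/n_z = −0.15025.
|∇z| = √(a²+b²) = 0.56334, so dip δ = arctan(0.56334) = 29.39°.
True thickness = vertical thickness × cos δ = 187 × cos 29.39° = 162.9 ft.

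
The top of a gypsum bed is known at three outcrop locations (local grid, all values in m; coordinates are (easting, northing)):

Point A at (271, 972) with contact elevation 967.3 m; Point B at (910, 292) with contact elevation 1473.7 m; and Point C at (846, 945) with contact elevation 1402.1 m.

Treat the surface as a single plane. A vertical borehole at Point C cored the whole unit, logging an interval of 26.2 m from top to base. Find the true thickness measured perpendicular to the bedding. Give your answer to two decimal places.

Let the plane be z = a·E + b·N + c.
Point B−Point A: 639a − 680b = 506.4;  Point C−Point A: 575a − 27b = 434.8.
Solving gives a = 0.75450, b = −0.03570.
|∇z| = √(a²+b²) = 0.75534, so dip δ = arctan(0.75534) = 37.07°.
True thickness = vertical thickness × cos δ = 26.2 × cos 37.07° = 20.91 m.

20.91 m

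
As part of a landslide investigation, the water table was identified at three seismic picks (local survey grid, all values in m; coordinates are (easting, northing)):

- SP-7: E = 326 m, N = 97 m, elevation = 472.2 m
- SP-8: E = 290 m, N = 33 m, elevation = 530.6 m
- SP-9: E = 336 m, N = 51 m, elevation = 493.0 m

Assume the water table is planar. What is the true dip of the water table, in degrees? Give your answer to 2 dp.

39.62°

Two edge vectors: SP-7→SP-8 = (-36, -64, 58.4), SP-7→SP-9 = (10, -46, 20.8).
Normal n = (SP-7→SP-8) × (SP-7→SP-9) = (1355.2, 1332.8, 2296).
So ∂z/∂E = −n_x/n_z = −0.59024 and ∂z/∂N = −n_y/n_z = −0.58049.
Gradient magnitude |∇z| = √(a² + b²) = √(0.34839 + 0.33697) = 0.82786.
True dip = arctan(0.82786) = 39.62°, dipping toward NE (azimuth ≈ 045°).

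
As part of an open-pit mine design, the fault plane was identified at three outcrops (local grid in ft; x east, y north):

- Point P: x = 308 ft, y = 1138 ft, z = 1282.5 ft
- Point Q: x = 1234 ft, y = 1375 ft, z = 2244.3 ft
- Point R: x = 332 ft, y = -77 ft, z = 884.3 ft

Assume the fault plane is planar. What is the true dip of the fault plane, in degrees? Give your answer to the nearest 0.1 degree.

Two edge vectors: Point P→Point Q = (926, 237, 961.8), Point P→Point R = (24, -1215, -398.2).
Normal n = (Point P→Point Q) × (Point P→Point R) = (1074213.6, 391816.4, -1130778).
So ∂z/∂x = −n_x/n_z = 0.94998 and ∂z/∂y = −n_y/n_z = 0.34650.
Gradient magnitude |∇z| = √(a² + b²) = √(0.90246 + 0.12006) = 1.01120.
True dip = arctan(1.01120) = 45.3°, dipping toward WSW (azimuth ≈ 250°).

45.3°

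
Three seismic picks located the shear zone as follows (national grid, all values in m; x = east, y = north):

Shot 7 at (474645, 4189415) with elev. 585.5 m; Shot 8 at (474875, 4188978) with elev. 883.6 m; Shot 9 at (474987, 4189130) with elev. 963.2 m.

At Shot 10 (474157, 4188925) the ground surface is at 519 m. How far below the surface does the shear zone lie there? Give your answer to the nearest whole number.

311 m

Two edge vectors: Shot 7→Shot 8 = (230, -437, 298.1), Shot 7→Shot 9 = (342, -285, 377.7).
Normal n = (Shot 7→Shot 8) × (Shot 7→Shot 9) = (-80096.4, 15079.2, 83904).
So ∂z/∂x = −n_x/n_z = 0.95461957 and ∂z/∂y = −n_y/n_z = −0.17971968.
Intercept c from Shot 7: 585.5 − 453105.40 + 752920.32 = 300400.42.
At (474157, 4188925): z_contact = 452639.5 − 752832.3 + 300400.42 = 207.7 m.
Depth below ground = 519 − 207.7 = 311 m.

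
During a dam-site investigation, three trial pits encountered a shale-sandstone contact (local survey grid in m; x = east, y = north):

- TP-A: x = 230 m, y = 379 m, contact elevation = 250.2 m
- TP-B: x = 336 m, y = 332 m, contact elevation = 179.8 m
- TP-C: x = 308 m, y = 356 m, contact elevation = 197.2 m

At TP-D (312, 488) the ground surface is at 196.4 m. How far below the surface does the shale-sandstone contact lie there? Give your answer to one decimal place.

15.7 m

Two edge vectors: TP-A→TP-B = (106, -47, -70.4), TP-A→TP-C = (78, -23, -53).
Normal n = (TP-A→TP-B) × (TP-A→TP-C) = (871.8, 126.8, 1228).
So ∂z/∂x = −n_x/n_z = −0.70993 and ∂z/∂y = −n_y/n_z = −0.10326.
Intercept c from TP-A: 250.2 + 163.29 + 39.13 = 452.62.
At (312, 488): z_contact = −221.50 − 50.39 + 452.62 = 180.73 m.
Depth below ground = 196.4 − 180.73 = 15.7 m.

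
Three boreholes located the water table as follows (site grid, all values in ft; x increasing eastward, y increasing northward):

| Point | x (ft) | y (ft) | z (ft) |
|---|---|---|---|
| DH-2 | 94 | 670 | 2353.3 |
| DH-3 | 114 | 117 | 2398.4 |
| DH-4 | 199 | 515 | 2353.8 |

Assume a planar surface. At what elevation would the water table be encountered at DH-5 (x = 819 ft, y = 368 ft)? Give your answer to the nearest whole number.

2291 ft

Let the plane be z = a·x + b·y + c.
DH-3−DH-2: 20a − 553b = 45.1;  DH-4−DH-2: 105a − 155b = 0.5.
Solving gives a = −0.12215, b = −0.08597.
Then c = 2353.3 − a·94 − b·670 = 2422.38.
At (819, 368): z = −100.0 − 31.6 + 2422.38 = 2290.7 ft.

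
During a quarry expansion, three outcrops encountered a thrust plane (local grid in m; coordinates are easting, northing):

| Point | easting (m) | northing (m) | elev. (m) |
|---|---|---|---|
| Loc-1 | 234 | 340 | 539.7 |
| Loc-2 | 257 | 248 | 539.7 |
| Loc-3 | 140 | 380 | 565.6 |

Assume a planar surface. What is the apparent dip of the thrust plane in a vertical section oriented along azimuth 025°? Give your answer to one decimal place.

Let the plane be z = a·easting + b·northing + c.
Loc-2−Loc-1: 23a − 92b = 0;  Loc-3−Loc-1: −94a + 40b = 25.9.
Solving gives a = −0.30833, b = −0.07708.
Unit vector along 025° is (sin 25°, cos 25°) = (0.4226, 0.9063).
Slope in that direction = a·(0.4226) + b·(0.9063) = −0.20017.
Apparent dip = arctan|0.20017| = 11.3° (true dip is 17.6°, so apparent ≤ true as expected).

11.3°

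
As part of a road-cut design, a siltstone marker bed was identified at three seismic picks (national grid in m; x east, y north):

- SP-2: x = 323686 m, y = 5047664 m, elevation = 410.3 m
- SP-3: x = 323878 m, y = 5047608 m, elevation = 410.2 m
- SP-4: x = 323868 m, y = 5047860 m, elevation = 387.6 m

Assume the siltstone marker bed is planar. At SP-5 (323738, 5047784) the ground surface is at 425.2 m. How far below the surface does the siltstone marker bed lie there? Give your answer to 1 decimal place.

Let the plane be z = a·x + b·y + c.
SP-3−SP-2: 192a − 56b = −0.1;  SP-4−SP-2: 182a + 196b = −22.7.
Solving gives a = −0.026990632, b = −0.090753597.
Then c = 410.3 − a·323686 − b·5047664 = 467240.45.
At (323738, 5047784): z_contact = −8737.89 − 458104.55 + 467240.45 = 398.01 m.
Depth below ground = 425.2 − 398.01 = 27.2 m.

27.2 m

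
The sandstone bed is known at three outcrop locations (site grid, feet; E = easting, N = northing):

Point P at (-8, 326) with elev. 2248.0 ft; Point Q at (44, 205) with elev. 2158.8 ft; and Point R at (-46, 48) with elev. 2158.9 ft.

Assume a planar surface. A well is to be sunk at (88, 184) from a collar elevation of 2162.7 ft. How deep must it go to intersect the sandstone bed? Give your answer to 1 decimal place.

Let the plane be z = a·E + b·N + c.
Point Q−Point P: 52a − 121b = −89.2;  Point R−Point P: −38a − 278b = −89.1.
Solving gives a = −0.73562, b = 0.42106.
Then c = 2248 − a·-8 − b·326 = 2104.85.
At (88, 184): z_contact = −64.73 + 77.47 + 2104.85 = 2117.59 ft.
Depth below ground = 2162.7 − 2117.59 = 45.1 ft.

45.1 ft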